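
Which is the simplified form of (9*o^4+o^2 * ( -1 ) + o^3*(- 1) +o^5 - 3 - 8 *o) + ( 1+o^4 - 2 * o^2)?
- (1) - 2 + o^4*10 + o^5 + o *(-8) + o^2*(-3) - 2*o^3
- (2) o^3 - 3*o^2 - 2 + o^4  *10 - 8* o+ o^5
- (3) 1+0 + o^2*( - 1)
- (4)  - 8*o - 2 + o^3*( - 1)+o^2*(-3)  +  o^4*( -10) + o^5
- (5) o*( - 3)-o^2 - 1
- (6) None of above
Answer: 6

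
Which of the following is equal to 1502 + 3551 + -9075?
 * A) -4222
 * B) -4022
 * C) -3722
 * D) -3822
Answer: B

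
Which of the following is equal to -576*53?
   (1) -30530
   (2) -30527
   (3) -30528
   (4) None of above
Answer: 3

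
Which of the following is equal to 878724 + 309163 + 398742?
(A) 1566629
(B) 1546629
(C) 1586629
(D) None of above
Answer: C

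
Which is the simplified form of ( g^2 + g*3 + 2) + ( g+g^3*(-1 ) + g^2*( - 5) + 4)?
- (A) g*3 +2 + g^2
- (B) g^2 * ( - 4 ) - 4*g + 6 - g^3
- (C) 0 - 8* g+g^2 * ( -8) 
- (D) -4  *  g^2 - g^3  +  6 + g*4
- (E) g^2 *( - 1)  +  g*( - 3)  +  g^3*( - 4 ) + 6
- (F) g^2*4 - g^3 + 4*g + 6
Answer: D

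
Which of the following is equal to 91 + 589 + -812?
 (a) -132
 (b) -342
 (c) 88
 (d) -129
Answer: a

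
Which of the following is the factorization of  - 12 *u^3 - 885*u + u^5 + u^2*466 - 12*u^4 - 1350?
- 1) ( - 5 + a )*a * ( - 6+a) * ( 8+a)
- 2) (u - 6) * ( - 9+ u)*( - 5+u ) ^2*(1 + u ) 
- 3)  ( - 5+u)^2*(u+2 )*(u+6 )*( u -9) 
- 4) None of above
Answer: 4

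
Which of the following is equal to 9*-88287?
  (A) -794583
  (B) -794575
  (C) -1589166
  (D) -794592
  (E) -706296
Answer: A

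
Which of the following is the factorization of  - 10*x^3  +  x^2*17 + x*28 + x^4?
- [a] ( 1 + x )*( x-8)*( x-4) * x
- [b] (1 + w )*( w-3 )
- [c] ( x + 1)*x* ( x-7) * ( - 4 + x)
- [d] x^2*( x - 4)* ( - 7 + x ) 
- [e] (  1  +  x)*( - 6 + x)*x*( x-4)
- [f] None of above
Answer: c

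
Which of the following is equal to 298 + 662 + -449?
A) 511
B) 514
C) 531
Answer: A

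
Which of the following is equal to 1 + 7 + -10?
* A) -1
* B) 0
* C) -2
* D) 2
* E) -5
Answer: C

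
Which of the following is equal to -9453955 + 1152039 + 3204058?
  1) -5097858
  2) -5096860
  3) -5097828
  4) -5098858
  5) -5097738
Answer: 1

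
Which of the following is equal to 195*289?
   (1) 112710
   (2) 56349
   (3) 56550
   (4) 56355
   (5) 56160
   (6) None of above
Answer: 4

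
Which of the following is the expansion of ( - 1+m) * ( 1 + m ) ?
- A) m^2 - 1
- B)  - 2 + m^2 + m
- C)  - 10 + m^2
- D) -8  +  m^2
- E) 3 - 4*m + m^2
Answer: A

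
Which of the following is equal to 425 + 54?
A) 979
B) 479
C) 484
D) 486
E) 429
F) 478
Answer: B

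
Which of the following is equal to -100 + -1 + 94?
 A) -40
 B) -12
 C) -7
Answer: C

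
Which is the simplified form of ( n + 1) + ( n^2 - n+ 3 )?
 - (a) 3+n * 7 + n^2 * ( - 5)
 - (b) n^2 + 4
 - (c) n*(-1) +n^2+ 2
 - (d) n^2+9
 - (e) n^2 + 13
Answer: b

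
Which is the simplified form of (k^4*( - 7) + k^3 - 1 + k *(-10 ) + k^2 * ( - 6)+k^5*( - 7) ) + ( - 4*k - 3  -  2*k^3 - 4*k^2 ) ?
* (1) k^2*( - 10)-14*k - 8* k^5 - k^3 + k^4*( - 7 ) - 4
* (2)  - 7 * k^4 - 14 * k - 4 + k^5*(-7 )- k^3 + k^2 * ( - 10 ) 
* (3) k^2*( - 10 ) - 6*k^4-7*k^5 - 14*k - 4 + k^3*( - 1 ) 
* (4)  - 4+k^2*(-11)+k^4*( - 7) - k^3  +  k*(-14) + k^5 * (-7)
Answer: 2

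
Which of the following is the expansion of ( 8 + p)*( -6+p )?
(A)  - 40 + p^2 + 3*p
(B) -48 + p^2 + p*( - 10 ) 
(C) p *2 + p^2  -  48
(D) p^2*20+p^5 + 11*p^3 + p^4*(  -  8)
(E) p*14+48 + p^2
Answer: C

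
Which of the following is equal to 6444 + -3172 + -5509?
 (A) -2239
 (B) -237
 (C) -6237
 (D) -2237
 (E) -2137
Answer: D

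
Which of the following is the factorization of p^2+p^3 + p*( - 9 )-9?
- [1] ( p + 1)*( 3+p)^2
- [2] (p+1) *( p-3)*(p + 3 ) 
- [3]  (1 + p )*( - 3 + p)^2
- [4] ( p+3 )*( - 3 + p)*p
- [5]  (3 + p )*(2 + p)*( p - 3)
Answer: 2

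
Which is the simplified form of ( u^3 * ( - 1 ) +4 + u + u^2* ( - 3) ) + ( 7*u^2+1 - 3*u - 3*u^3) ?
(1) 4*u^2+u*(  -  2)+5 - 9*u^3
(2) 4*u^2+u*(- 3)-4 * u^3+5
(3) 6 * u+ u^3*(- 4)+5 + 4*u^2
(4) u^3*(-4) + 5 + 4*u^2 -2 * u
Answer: 4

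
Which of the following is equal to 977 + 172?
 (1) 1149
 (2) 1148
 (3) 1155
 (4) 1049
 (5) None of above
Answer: 1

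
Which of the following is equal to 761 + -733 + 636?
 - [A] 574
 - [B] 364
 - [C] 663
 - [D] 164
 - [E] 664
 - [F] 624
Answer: E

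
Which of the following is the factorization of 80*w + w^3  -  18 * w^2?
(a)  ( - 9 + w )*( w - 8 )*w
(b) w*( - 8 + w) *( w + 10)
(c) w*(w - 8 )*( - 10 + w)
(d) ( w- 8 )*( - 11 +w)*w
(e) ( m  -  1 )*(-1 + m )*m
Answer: c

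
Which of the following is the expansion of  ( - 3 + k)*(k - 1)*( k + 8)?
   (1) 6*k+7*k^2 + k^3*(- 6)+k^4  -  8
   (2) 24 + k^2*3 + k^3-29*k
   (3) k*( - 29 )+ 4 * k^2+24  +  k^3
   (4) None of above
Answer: 3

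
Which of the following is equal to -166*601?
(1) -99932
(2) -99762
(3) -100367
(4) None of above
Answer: 4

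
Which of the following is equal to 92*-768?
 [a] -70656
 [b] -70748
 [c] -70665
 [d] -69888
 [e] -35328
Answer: a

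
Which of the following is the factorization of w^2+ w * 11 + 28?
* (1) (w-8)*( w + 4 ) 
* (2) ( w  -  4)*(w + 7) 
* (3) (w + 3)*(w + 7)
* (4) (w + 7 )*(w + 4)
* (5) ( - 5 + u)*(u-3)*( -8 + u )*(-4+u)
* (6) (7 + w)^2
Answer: 4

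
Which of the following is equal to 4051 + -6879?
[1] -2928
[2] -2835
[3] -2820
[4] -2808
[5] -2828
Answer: 5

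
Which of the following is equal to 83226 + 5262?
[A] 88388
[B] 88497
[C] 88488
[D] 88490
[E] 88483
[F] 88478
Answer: C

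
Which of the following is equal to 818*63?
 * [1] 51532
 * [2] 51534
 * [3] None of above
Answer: 2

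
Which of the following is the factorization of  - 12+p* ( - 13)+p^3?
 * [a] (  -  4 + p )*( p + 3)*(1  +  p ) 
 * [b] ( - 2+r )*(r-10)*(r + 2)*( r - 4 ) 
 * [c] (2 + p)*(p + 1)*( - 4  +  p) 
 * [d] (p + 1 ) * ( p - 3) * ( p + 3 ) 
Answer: a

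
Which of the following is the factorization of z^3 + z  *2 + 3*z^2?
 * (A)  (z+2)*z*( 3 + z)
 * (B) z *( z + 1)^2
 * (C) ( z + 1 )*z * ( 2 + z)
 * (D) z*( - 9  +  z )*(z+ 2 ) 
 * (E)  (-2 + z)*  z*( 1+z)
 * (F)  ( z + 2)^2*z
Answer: C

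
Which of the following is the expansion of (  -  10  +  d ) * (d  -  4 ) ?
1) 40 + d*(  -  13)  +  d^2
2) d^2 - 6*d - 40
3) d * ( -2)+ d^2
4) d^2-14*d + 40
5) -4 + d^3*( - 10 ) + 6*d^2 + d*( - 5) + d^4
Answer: 4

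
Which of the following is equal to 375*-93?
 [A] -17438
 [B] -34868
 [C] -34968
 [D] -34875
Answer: D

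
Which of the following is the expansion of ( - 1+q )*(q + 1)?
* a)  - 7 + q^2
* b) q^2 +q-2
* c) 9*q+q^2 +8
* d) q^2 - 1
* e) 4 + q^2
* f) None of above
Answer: d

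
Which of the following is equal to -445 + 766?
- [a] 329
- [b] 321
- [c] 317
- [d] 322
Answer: b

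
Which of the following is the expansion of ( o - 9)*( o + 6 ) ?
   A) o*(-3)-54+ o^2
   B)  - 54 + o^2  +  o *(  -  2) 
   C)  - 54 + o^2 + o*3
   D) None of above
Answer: A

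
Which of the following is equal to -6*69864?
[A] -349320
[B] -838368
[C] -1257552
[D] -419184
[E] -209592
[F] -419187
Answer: D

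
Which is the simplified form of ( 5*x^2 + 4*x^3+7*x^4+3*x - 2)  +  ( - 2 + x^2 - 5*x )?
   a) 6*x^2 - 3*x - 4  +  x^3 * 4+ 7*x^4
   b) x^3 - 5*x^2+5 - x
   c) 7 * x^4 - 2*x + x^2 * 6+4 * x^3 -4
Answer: c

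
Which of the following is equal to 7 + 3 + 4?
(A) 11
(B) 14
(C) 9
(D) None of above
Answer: B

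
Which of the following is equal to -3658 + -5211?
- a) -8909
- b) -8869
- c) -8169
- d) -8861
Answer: b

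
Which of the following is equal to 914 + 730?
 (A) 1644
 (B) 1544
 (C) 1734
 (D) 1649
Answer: A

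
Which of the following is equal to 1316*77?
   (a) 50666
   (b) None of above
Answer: b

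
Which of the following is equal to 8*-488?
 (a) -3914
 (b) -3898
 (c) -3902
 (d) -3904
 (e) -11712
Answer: d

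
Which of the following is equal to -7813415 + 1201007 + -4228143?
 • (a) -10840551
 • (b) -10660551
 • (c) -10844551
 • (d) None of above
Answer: a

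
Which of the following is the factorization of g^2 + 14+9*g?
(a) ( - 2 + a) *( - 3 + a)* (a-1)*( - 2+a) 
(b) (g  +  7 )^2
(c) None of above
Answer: c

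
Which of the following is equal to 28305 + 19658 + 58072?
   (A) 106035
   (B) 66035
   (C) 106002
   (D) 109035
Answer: A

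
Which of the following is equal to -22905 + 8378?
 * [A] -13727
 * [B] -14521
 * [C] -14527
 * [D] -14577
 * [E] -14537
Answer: C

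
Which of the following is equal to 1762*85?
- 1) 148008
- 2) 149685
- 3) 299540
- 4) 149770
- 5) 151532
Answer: 4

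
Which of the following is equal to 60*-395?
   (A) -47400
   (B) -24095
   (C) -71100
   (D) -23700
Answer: D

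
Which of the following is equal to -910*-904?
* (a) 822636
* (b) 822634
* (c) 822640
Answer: c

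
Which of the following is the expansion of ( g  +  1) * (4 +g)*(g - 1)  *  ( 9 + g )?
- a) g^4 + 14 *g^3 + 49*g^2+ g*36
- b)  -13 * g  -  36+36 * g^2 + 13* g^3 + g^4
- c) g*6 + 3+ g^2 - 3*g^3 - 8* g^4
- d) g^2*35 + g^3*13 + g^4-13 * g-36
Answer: d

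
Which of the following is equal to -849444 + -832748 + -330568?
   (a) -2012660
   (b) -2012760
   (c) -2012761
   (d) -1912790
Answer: b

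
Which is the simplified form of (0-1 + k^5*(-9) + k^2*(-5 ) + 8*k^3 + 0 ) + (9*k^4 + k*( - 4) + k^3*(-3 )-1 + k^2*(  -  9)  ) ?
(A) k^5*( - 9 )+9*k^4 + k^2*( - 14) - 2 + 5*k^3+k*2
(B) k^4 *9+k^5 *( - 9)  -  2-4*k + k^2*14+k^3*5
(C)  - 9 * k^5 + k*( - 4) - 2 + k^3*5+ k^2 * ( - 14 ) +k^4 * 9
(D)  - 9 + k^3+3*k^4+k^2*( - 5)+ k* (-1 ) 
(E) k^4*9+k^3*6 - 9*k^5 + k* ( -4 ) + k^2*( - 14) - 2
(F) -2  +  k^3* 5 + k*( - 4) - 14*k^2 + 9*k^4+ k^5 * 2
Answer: C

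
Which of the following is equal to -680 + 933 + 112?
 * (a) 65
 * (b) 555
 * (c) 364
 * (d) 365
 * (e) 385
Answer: d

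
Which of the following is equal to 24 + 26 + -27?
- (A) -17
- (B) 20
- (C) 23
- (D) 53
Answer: C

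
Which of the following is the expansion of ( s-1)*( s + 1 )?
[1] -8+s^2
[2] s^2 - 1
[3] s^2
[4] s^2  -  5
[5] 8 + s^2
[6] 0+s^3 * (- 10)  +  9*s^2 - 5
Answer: 2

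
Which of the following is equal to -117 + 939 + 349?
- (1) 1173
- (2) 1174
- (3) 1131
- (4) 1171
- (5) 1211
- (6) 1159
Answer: 4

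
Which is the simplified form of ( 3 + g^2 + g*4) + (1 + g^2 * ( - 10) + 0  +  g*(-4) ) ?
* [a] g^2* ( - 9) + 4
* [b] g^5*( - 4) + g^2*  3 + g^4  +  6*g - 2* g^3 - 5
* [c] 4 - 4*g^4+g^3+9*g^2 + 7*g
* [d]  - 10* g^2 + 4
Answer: a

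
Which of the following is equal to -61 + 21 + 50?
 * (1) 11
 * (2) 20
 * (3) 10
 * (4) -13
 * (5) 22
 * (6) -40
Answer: 3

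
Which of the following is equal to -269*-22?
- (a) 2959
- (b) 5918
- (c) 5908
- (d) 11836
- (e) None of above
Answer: b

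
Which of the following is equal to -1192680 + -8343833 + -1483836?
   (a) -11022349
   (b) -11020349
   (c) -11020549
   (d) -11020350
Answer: b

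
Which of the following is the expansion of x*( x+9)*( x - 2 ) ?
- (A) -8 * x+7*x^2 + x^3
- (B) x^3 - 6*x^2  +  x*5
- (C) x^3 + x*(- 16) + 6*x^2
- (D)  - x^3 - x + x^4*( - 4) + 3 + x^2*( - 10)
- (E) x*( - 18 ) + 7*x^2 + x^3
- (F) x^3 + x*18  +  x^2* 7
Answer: E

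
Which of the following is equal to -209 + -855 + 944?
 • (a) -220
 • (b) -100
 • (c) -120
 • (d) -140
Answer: c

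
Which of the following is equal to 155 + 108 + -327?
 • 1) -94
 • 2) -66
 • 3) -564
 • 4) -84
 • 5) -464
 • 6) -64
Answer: 6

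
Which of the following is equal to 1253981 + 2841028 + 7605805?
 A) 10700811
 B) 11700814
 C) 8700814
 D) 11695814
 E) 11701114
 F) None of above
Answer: B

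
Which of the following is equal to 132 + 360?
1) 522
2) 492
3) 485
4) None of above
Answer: 2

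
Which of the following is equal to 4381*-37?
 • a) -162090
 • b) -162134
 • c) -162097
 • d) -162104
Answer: c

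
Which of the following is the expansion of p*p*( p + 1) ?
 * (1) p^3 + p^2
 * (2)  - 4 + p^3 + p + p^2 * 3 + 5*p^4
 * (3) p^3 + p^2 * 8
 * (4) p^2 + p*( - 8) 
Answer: 1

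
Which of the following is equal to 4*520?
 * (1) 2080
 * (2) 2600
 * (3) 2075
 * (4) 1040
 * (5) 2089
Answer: 1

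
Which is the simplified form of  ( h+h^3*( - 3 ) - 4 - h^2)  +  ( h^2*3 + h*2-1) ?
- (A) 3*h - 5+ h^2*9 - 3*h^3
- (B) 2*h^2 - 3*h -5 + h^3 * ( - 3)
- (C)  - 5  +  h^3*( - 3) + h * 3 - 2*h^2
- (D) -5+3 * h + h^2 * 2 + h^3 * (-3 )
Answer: D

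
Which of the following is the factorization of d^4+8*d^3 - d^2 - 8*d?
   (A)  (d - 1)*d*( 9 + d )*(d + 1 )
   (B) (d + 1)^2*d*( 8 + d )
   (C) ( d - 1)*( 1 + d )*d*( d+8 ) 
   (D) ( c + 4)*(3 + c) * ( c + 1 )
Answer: C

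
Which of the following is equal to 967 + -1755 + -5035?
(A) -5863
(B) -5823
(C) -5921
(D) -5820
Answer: B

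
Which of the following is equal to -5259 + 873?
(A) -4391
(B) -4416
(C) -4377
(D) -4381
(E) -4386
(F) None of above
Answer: E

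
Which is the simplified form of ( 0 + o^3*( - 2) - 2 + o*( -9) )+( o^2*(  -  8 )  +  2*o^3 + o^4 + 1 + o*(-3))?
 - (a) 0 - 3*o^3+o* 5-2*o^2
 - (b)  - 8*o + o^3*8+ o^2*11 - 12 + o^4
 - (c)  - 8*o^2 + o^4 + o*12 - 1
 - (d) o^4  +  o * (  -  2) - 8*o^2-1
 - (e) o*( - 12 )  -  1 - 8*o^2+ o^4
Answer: e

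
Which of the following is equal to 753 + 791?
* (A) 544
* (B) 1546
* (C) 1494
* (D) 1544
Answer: D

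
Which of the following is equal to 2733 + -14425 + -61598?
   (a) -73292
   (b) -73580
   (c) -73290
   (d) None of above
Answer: c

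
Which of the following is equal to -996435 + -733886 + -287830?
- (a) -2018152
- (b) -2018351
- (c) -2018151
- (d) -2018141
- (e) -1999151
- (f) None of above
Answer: c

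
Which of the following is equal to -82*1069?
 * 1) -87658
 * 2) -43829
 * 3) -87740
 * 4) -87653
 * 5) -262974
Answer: 1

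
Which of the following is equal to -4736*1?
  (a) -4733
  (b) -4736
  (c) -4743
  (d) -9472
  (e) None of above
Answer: b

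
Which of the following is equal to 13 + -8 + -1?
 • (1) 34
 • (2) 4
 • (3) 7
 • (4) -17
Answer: 2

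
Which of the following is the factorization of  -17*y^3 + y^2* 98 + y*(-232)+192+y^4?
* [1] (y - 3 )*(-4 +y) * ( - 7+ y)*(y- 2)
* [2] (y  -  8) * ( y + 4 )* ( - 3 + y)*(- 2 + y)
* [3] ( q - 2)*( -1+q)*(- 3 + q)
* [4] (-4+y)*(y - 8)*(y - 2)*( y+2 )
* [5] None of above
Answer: 5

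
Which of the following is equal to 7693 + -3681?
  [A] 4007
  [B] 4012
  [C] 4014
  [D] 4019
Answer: B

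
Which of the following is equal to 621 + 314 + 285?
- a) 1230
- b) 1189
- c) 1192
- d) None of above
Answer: d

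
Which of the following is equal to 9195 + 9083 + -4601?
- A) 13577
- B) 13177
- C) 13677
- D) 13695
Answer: C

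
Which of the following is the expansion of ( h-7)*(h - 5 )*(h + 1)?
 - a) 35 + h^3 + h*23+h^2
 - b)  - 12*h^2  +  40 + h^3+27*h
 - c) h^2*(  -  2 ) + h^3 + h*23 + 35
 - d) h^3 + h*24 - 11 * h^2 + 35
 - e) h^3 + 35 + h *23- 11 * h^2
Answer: e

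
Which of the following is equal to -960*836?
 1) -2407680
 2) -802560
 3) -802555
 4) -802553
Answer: 2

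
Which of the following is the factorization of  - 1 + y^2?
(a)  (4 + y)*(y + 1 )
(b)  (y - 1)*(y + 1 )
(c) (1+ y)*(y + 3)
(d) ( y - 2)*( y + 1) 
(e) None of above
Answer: b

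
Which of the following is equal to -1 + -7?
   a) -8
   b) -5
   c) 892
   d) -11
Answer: a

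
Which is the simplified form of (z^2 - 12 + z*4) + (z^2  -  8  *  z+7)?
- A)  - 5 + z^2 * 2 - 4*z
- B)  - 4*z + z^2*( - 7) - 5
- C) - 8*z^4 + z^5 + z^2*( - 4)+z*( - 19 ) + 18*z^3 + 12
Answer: A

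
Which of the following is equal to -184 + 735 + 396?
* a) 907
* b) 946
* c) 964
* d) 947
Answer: d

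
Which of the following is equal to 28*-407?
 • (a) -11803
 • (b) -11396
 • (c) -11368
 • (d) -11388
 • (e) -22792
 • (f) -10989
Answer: b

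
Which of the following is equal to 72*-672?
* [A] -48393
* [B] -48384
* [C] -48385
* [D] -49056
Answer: B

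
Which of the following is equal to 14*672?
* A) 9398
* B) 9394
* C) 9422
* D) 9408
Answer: D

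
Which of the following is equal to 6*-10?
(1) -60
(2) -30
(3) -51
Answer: 1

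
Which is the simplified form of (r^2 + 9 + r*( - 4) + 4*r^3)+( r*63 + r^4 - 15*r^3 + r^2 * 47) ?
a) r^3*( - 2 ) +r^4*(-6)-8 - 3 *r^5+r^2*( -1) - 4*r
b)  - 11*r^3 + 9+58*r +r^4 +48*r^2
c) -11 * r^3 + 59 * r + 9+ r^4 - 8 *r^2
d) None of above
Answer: d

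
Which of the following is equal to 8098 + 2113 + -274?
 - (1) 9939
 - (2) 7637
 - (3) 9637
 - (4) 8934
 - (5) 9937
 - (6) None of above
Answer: 5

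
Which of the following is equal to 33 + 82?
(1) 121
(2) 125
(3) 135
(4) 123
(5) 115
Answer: 5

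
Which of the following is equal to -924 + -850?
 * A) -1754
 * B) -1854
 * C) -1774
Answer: C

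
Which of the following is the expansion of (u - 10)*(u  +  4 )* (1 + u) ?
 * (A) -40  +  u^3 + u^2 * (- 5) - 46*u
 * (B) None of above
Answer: A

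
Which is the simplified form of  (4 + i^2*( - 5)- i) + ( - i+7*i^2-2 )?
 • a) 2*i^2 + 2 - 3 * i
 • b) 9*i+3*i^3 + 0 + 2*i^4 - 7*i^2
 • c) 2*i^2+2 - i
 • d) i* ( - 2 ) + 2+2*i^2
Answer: d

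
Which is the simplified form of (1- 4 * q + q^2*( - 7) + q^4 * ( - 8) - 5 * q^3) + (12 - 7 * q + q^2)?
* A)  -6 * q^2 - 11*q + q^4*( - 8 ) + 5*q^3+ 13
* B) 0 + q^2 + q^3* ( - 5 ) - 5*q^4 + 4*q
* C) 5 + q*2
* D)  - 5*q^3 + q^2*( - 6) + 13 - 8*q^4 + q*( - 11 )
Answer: D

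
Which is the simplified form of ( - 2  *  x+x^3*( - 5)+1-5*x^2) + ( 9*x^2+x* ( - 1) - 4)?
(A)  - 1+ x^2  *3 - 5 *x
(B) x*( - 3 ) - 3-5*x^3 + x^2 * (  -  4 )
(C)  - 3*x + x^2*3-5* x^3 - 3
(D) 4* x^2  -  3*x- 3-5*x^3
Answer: D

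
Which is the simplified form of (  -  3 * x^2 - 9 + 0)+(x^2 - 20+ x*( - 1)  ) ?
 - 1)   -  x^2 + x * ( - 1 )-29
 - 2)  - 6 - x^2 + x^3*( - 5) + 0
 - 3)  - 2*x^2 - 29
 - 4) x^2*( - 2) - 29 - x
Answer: 4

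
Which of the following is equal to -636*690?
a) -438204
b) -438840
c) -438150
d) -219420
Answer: b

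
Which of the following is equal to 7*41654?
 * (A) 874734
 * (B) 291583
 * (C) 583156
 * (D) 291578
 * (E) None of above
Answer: D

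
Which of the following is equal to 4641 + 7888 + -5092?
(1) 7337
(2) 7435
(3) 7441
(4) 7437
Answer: 4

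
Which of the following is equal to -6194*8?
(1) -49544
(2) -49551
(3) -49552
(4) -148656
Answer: 3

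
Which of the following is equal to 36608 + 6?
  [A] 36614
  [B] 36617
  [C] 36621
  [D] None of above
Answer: A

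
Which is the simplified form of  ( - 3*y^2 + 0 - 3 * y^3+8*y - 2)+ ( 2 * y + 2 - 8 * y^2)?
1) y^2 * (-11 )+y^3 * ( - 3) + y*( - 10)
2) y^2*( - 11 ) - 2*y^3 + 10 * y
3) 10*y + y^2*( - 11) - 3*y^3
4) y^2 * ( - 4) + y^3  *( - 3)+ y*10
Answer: 3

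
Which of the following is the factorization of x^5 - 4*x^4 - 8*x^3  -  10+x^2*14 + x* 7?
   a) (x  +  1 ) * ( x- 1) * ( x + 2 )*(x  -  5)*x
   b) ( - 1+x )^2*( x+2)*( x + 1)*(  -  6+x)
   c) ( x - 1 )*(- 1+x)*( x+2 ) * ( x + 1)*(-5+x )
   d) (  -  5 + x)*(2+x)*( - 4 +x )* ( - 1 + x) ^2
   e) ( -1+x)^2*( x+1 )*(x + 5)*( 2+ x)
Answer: c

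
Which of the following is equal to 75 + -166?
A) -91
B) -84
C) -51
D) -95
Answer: A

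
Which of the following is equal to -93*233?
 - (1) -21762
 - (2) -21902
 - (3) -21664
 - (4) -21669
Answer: 4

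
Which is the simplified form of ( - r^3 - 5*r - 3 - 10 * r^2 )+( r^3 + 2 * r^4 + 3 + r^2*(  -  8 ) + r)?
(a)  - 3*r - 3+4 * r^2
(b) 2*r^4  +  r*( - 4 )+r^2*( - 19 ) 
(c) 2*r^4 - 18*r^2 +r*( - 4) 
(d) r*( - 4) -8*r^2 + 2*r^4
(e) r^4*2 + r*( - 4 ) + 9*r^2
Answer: c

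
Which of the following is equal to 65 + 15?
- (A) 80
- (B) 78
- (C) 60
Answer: A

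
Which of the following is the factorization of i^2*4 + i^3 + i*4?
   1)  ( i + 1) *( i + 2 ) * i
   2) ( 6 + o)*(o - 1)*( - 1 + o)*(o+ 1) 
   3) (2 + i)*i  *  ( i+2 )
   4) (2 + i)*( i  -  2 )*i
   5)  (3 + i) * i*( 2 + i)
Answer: 3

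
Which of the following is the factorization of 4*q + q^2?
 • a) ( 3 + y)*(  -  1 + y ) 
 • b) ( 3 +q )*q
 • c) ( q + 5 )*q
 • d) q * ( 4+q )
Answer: d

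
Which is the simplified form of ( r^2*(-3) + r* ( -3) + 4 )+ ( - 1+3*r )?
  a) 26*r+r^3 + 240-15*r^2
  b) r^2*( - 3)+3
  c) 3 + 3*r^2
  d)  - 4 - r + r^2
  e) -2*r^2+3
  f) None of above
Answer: b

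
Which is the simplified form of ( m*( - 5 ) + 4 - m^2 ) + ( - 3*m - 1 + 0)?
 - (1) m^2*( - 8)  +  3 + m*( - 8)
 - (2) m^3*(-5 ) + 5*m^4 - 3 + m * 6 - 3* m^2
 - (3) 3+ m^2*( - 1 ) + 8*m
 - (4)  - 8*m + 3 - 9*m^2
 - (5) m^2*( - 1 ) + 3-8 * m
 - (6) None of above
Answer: 5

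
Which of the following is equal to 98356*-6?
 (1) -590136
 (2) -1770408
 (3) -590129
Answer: 1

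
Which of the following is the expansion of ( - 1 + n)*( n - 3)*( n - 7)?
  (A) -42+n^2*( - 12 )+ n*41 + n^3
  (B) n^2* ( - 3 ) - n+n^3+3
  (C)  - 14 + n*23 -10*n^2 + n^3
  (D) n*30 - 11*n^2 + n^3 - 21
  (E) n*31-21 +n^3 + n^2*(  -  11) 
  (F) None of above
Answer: E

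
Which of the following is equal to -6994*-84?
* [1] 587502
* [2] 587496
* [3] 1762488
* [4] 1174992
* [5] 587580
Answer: 2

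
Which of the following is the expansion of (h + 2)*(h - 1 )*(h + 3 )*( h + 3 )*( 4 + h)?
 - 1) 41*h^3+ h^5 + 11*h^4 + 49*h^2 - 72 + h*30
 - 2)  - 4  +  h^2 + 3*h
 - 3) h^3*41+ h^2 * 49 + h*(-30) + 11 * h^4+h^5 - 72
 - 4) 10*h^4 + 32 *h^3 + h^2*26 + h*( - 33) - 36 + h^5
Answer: 3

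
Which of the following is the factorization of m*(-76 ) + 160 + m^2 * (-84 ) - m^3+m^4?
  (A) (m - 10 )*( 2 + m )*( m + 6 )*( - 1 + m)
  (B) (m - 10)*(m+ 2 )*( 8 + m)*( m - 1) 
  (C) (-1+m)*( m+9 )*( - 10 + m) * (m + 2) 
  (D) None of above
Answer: B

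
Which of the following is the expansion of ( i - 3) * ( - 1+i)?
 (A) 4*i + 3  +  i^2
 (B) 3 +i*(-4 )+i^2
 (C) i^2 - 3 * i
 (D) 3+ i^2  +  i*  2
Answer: B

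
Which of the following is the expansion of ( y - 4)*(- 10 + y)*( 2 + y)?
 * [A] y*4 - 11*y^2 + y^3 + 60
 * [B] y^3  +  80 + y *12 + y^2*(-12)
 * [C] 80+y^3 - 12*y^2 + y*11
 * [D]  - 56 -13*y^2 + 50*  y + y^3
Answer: B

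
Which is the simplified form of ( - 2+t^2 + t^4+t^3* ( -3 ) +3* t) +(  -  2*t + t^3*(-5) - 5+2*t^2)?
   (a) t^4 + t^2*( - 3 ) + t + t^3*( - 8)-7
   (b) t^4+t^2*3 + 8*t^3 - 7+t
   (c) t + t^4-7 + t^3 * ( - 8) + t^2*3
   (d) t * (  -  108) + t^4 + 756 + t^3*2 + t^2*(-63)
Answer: c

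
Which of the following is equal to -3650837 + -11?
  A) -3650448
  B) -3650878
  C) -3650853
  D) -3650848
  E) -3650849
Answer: D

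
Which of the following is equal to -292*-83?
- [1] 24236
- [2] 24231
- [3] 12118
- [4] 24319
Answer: 1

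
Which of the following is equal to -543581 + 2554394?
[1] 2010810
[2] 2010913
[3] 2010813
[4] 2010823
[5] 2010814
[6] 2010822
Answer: 3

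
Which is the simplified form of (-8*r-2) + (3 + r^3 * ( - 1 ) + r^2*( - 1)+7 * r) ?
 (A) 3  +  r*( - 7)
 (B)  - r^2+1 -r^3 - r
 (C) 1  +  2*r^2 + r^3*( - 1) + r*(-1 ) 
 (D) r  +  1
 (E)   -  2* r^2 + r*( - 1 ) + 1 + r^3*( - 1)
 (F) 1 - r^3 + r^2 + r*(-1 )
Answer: B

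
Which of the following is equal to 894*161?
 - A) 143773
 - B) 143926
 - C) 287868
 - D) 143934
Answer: D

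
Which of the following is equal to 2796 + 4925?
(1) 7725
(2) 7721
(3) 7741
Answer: 2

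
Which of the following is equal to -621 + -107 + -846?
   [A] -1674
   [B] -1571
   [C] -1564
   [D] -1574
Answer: D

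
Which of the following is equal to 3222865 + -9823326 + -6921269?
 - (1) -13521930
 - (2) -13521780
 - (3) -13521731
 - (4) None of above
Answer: 4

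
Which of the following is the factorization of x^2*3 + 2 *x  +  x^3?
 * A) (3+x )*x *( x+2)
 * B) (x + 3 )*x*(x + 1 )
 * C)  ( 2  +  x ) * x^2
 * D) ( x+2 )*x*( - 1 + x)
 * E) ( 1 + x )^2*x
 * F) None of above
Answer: F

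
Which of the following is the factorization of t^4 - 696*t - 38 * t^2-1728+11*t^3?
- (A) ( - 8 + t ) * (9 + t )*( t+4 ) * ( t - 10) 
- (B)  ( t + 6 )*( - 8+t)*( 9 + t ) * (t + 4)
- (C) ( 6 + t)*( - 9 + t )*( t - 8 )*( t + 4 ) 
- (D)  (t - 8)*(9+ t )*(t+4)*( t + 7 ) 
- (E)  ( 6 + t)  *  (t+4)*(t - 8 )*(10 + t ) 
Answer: B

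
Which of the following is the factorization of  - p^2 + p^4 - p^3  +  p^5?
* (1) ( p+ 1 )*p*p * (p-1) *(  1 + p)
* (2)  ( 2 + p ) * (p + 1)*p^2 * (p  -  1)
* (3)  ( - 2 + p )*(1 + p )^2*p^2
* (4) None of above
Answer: 1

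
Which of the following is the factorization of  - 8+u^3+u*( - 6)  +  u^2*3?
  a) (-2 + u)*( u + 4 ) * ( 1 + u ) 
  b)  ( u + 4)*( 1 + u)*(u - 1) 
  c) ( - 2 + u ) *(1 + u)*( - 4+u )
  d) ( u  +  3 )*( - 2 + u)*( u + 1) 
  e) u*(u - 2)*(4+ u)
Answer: a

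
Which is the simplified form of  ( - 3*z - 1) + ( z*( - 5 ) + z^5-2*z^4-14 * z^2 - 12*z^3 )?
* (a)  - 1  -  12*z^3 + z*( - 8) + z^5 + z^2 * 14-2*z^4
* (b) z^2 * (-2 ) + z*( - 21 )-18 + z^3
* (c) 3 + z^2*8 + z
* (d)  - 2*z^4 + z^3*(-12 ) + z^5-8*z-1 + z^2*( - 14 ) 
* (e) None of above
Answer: d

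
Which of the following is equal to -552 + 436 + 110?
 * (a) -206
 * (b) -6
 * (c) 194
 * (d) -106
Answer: b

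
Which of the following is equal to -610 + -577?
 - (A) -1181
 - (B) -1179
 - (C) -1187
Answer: C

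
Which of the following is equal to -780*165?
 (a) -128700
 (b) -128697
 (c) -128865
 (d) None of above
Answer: a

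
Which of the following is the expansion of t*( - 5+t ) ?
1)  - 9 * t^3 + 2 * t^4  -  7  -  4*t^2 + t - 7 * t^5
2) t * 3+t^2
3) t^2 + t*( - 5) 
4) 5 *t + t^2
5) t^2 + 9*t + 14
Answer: 3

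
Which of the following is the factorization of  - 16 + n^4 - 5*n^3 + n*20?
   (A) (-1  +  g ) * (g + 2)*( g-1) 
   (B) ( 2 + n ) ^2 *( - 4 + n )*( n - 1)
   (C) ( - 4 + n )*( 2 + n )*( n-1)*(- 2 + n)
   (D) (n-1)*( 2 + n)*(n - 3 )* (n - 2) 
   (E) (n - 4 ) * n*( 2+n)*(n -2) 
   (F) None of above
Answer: C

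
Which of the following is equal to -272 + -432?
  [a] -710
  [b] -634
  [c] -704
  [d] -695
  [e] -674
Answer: c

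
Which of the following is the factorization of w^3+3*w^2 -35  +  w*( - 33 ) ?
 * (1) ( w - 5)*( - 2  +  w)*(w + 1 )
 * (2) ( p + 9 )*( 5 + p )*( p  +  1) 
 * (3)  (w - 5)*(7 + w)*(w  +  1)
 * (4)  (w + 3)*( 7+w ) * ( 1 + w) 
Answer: 3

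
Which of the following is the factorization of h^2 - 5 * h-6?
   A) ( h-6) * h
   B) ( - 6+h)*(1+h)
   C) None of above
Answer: B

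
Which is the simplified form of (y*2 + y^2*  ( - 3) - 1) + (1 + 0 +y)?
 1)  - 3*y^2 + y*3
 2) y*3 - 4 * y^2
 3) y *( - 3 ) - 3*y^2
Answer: 1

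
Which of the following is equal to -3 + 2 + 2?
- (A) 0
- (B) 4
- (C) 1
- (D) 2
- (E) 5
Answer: C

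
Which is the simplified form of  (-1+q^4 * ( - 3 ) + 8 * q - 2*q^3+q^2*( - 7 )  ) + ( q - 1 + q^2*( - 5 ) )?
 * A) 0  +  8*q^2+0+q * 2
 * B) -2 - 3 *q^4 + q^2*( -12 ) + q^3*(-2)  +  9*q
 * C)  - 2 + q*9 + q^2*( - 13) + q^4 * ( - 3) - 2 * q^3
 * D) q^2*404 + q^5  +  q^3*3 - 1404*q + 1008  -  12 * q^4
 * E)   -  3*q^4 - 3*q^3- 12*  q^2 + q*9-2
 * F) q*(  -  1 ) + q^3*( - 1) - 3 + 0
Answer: B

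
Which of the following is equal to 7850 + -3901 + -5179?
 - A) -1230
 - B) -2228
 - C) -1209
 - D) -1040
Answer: A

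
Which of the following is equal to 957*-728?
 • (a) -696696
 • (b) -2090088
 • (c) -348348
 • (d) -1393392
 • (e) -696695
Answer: a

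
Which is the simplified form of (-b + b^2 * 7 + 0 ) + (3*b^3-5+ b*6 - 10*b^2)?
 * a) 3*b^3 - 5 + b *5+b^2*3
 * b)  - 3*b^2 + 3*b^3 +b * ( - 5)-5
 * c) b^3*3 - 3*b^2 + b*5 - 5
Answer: c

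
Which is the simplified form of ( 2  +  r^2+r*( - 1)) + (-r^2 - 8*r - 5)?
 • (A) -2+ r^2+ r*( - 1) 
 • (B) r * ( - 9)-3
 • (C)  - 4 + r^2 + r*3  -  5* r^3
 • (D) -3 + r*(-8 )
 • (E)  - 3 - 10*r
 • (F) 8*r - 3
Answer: B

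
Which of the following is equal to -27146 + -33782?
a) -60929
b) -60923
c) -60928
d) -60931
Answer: c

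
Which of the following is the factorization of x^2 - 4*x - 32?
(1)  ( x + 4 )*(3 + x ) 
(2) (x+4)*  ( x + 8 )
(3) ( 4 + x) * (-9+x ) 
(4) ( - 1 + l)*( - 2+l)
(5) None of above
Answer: 5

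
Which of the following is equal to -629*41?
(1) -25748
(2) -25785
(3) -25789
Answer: 3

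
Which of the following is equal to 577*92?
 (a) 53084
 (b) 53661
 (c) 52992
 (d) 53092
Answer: a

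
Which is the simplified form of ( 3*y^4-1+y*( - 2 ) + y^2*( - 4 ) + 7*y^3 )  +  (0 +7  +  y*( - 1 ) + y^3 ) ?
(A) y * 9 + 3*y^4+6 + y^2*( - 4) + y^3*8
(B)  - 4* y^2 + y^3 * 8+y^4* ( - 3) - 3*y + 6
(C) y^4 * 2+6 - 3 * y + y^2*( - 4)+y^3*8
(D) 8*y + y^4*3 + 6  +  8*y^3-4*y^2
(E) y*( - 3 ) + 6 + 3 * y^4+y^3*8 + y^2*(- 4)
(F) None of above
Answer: E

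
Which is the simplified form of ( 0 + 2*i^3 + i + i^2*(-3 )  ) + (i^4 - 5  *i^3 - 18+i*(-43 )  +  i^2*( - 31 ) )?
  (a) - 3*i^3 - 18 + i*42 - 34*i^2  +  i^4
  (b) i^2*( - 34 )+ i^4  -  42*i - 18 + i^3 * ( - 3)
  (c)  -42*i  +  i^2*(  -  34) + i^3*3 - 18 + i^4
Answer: b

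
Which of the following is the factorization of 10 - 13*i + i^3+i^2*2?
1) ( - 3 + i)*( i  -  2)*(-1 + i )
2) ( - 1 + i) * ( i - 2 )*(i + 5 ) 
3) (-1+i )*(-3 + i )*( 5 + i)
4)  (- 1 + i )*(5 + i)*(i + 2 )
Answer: 2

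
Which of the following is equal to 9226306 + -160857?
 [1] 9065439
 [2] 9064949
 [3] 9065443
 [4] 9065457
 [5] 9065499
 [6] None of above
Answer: 6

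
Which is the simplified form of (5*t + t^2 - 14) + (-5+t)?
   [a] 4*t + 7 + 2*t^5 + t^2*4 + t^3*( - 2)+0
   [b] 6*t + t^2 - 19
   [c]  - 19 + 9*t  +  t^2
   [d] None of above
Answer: b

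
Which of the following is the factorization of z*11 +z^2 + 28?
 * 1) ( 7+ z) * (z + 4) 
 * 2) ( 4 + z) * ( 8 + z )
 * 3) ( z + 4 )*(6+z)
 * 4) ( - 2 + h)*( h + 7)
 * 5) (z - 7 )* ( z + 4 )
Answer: 1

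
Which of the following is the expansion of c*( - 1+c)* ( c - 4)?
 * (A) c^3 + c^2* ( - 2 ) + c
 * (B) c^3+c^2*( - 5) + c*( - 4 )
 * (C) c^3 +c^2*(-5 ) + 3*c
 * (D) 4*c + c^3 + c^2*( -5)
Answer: D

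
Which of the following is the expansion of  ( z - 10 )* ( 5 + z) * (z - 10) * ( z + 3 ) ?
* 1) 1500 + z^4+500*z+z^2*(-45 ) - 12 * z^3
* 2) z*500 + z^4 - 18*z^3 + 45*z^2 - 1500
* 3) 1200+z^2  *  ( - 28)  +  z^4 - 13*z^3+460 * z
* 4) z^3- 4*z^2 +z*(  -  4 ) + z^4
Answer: 1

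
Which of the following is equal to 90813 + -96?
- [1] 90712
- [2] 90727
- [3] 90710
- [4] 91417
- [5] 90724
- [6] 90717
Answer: 6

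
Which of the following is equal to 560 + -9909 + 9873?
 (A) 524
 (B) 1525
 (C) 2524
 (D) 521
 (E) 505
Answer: A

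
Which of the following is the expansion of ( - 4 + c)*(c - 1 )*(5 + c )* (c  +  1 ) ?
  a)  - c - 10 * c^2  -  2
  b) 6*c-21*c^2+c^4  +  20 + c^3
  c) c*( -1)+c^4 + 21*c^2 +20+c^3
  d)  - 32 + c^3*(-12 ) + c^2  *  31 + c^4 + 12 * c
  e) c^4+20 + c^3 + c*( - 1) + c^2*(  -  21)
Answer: e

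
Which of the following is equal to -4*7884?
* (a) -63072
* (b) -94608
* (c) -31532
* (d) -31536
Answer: d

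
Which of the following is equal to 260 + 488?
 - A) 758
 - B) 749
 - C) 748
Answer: C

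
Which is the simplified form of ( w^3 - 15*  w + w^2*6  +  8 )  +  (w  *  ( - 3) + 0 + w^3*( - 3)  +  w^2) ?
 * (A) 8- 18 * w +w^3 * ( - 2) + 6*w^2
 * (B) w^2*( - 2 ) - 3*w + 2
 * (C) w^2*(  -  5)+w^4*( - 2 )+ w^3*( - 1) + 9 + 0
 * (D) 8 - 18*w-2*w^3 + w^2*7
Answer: D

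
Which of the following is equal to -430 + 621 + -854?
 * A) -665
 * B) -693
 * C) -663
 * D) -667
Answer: C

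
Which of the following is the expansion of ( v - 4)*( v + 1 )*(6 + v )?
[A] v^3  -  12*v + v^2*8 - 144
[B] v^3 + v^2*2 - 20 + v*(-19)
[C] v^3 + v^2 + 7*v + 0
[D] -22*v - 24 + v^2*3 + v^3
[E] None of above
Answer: D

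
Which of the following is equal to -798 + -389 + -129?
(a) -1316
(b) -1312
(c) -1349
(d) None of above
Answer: a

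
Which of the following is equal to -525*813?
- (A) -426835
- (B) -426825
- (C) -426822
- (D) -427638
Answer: B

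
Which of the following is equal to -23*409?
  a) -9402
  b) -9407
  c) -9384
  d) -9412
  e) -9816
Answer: b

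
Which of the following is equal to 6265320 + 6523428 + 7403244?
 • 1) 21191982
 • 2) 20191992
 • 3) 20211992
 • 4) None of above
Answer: 2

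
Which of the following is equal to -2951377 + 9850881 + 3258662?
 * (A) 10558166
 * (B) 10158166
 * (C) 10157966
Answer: B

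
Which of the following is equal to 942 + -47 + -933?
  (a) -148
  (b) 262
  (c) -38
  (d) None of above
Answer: c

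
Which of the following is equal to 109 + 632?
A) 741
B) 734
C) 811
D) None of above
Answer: A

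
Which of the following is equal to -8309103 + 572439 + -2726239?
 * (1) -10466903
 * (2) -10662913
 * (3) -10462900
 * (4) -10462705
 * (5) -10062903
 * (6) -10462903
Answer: 6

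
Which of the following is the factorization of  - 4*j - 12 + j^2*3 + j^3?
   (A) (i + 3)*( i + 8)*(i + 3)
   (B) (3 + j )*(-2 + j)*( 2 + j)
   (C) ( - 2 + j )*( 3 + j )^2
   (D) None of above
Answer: B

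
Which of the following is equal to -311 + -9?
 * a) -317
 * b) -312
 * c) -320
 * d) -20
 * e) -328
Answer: c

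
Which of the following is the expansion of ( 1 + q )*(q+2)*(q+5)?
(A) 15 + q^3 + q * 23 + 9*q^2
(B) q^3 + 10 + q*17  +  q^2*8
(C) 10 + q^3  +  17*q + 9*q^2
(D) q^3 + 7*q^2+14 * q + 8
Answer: B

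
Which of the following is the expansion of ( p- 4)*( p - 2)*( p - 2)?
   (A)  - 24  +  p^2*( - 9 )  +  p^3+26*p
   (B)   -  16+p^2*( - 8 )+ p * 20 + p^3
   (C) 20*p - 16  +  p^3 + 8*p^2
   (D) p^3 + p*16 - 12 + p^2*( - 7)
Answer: B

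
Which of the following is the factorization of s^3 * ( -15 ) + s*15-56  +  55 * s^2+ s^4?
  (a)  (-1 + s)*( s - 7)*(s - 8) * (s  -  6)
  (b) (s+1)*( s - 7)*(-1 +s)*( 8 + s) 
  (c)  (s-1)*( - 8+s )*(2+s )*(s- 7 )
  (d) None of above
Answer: d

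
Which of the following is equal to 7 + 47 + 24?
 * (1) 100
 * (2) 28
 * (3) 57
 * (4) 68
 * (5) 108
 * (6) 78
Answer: 6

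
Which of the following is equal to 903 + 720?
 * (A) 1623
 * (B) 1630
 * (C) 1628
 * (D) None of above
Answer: A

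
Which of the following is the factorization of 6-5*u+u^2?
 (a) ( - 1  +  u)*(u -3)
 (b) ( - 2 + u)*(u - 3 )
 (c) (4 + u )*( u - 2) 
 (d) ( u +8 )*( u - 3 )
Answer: b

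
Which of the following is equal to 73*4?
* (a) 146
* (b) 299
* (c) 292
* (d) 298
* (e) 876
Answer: c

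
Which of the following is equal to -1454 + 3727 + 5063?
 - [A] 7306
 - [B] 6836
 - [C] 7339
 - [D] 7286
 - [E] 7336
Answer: E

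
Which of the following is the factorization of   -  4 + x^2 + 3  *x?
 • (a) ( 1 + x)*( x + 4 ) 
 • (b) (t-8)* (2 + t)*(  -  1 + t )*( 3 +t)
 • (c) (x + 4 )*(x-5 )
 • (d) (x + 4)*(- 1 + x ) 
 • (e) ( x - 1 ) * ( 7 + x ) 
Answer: d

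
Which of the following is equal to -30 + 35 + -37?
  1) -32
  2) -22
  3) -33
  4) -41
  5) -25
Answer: 1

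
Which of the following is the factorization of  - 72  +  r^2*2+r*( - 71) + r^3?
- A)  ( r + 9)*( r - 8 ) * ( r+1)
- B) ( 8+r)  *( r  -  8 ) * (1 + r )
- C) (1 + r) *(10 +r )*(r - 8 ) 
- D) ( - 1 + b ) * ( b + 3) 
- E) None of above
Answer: A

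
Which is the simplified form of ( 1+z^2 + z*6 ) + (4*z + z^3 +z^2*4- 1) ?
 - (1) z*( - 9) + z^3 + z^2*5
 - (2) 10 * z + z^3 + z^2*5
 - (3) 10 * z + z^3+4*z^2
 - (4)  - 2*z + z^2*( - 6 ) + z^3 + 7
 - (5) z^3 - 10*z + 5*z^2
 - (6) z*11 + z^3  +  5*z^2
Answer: 2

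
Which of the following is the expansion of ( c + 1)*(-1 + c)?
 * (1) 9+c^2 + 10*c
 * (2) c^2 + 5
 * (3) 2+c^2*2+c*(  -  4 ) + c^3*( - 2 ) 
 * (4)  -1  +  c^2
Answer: 4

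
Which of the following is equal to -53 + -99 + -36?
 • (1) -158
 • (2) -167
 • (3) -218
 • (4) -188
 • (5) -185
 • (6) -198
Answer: 4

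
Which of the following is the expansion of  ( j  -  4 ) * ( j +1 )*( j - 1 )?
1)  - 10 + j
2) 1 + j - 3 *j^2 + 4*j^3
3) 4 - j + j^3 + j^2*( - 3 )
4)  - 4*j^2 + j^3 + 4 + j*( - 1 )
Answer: 4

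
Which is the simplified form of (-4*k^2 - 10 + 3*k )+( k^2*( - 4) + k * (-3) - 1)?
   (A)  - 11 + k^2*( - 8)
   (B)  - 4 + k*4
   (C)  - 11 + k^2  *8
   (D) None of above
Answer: A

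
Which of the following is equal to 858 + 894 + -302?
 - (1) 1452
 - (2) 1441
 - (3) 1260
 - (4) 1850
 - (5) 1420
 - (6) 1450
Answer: 6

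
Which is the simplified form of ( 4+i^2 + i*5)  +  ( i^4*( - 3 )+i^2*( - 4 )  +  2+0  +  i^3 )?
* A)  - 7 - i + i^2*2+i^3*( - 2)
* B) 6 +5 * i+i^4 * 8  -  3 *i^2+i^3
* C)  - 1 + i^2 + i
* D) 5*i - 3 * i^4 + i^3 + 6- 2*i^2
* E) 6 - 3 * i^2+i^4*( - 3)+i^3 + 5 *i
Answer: E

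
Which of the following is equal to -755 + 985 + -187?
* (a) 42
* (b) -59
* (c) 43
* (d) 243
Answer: c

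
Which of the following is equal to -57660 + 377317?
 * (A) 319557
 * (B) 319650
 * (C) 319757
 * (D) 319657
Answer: D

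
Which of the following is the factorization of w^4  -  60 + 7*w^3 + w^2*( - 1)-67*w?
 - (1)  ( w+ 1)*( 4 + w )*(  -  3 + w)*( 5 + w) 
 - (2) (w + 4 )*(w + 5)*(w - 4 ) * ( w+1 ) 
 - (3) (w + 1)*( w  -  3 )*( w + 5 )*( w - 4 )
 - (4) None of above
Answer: 1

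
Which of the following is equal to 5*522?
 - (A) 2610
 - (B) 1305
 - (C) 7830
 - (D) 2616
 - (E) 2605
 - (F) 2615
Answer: A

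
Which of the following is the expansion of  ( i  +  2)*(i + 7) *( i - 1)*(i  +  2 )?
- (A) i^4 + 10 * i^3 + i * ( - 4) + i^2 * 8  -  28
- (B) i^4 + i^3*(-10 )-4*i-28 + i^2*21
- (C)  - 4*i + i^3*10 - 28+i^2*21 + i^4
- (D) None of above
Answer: C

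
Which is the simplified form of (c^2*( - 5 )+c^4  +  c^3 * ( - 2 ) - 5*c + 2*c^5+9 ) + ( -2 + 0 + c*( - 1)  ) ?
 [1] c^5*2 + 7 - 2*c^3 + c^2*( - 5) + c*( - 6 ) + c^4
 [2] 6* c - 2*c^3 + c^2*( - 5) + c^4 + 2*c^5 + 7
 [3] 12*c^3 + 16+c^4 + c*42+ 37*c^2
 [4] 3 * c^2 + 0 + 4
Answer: 1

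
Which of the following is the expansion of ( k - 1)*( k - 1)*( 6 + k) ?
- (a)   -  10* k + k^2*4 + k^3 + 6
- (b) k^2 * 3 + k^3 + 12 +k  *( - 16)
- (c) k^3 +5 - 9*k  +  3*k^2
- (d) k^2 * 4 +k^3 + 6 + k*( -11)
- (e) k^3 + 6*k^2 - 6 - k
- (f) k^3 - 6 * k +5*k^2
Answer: d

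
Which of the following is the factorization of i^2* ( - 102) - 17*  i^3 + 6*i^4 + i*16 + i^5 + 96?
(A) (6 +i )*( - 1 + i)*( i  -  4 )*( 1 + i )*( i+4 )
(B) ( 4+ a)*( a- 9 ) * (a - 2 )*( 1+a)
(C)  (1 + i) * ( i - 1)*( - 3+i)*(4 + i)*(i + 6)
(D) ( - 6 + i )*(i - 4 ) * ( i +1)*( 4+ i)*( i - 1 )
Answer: A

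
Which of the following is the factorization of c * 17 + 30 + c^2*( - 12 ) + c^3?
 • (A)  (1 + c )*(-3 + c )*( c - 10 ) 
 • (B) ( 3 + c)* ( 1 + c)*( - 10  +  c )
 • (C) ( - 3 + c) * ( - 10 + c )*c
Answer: A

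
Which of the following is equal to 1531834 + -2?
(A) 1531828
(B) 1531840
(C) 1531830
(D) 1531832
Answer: D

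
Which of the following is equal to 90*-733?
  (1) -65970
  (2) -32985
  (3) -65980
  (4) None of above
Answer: 1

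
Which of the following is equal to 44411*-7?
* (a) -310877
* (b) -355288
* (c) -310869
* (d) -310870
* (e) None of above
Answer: a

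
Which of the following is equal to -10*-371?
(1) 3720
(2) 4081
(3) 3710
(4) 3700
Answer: 3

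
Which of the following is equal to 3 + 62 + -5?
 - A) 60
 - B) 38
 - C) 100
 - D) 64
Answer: A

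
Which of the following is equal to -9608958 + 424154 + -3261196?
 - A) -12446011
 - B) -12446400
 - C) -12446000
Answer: C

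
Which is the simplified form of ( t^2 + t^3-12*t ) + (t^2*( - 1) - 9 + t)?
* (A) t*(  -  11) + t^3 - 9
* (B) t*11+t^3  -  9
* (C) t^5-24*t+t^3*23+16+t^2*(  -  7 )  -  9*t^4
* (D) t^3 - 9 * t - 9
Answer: A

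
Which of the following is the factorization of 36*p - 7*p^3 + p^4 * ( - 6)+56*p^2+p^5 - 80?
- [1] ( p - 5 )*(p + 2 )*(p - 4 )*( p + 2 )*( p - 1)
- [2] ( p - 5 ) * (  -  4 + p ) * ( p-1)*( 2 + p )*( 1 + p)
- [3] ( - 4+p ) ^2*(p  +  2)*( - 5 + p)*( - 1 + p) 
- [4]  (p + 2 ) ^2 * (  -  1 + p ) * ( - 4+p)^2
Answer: 1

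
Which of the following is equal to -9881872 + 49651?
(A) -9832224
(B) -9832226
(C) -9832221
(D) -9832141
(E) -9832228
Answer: C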